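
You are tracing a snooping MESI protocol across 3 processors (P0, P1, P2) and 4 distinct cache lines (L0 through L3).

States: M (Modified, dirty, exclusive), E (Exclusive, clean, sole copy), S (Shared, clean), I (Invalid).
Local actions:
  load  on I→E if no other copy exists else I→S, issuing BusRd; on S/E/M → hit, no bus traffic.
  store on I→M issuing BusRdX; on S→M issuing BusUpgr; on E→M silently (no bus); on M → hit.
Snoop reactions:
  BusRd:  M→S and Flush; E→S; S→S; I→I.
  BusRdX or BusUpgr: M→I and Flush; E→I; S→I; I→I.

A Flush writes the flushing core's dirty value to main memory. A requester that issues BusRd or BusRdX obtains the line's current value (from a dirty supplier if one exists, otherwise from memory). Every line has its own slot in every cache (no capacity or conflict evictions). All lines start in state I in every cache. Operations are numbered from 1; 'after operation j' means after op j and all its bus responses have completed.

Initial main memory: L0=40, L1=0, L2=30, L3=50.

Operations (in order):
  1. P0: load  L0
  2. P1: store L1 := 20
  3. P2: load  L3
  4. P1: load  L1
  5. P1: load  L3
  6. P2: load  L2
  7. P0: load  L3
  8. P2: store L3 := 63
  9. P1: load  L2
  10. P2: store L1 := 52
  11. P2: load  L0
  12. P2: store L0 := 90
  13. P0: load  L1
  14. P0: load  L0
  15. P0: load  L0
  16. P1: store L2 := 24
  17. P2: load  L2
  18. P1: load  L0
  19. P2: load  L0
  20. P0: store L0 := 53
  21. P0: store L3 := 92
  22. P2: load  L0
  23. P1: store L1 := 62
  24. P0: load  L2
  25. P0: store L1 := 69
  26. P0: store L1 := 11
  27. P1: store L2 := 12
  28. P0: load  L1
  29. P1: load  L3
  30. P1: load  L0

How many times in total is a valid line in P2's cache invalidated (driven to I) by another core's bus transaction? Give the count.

step 1: P0: load  L0  ⟶  EII  (L0)  txn=BusRd  M[L0]=40
step 2: P1: store L1 := 20  ⟶  IMI  (L1)  txn=BusRdX  M[L1]=0
step 3: P2: load  L3  ⟶  IIE  (L3)  txn=BusRd  M[L3]=50
step 4: P1: load  L1  ⟶  IMI  (L1)  txn=∅  M[L1]=0
step 5: P1: load  L3  ⟶  ISS  (L3)  txn=BusRd  M[L3]=50
step 6: P2: load  L2  ⟶  IIE  (L2)  txn=BusRd  M[L2]=30
step 7: P0: load  L3  ⟶  SSS  (L3)  txn=BusRd  M[L3]=50
step 8: P2: store L3 := 63  ⟶  IIM  (L3)  txn=BusUpgr  M[L3]=50
step 9: P1: load  L2  ⟶  ISS  (L2)  txn=BusRd  M[L2]=30
step 10: P2: store L1 := 52  ⟶  IIM  (L1)  txn=BusRdX+Flush  M[L1]=20
step 11: P2: load  L0  ⟶  SIS  (L0)  txn=BusRd  M[L0]=40
step 12: P2: store L0 := 90  ⟶  IIM  (L0)  txn=BusUpgr  M[L0]=40
step 13: P0: load  L1  ⟶  SIS  (L1)  txn=BusRd+Flush  M[L1]=52
step 14: P0: load  L0  ⟶  SIS  (L0)  txn=BusRd+Flush  M[L0]=90
step 15: P0: load  L0  ⟶  SIS  (L0)  txn=∅  M[L0]=90
step 16: P1: store L2 := 24  ⟶  IMI  (L2)  txn=BusUpgr  M[L2]=30
step 17: P2: load  L2  ⟶  ISS  (L2)  txn=BusRd+Flush  M[L2]=24
step 18: P1: load  L0  ⟶  SSS  (L0)  txn=BusRd  M[L0]=90
step 19: P2: load  L0  ⟶  SSS  (L0)  txn=∅  M[L0]=90
step 20: P0: store L0 := 53  ⟶  MII  (L0)  txn=BusUpgr  M[L0]=90
step 21: P0: store L3 := 92  ⟶  MII  (L3)  txn=BusRdX+Flush  M[L3]=63
step 22: P2: load  L0  ⟶  SIS  (L0)  txn=BusRd+Flush  M[L0]=53
step 23: P1: store L1 := 62  ⟶  IMI  (L1)  txn=BusRdX  M[L1]=52
step 24: P0: load  L2  ⟶  SSS  (L2)  txn=BusRd  M[L2]=24
step 25: P0: store L1 := 69  ⟶  MII  (L1)  txn=BusRdX+Flush  M[L1]=62
step 26: P0: store L1 := 11  ⟶  MII  (L1)  txn=∅  M[L1]=62
step 27: P1: store L2 := 12  ⟶  IMI  (L2)  txn=BusUpgr  M[L2]=24
step 28: P0: load  L1  ⟶  MII  (L1)  txn=∅  M[L1]=62
step 29: P1: load  L3  ⟶  SSI  (L3)  txn=BusRd+Flush  M[L3]=92
step 30: P1: load  L0  ⟶  SSS  (L0)  txn=BusRd  M[L0]=53

invalidations = 5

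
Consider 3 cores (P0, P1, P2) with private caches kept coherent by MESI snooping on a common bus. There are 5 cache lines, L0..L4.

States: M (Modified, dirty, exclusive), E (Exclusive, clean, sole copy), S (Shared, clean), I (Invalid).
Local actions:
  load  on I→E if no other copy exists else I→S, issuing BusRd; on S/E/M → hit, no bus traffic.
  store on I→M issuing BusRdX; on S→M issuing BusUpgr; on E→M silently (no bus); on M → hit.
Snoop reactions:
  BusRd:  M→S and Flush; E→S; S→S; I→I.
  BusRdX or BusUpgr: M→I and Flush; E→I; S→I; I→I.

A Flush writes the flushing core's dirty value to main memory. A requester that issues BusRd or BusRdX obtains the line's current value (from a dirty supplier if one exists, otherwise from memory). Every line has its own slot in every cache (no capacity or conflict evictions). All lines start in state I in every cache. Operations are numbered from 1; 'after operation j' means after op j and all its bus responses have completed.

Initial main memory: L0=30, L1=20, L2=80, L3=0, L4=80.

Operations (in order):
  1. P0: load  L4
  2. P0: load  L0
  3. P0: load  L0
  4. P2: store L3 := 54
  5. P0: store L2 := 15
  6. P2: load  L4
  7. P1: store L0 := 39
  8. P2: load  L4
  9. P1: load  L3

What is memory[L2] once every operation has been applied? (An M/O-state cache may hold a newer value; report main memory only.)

memory[L2] = 80

[1] P0: load  L4 | P0:E(80), P1:I, P2:I | bus: BusRd
[2] P0: load  L0 | P0:E(30), P1:I, P2:I | bus: BusRd
[3] P0: load  L0 | P0:E(30), P1:I, P2:I | bus: none
[4] P2: store L3 := 54 | P0:I, P1:I, P2:M(54) | bus: BusRdX
[5] P0: store L2 := 15 | P0:M(15), P1:I, P2:I | bus: BusRdX
[6] P2: load  L4 | P0:S(80), P1:I, P2:S(80) | bus: BusRd
[7] P1: store L0 := 39 | P0:I, P1:M(39), P2:I | bus: BusRdX
[8] P2: load  L4 | P0:S(80), P1:I, P2:S(80) | bus: none
[9] P1: load  L3 | P0:I, P1:S(54), P2:S(54) | bus: BusRd,Flush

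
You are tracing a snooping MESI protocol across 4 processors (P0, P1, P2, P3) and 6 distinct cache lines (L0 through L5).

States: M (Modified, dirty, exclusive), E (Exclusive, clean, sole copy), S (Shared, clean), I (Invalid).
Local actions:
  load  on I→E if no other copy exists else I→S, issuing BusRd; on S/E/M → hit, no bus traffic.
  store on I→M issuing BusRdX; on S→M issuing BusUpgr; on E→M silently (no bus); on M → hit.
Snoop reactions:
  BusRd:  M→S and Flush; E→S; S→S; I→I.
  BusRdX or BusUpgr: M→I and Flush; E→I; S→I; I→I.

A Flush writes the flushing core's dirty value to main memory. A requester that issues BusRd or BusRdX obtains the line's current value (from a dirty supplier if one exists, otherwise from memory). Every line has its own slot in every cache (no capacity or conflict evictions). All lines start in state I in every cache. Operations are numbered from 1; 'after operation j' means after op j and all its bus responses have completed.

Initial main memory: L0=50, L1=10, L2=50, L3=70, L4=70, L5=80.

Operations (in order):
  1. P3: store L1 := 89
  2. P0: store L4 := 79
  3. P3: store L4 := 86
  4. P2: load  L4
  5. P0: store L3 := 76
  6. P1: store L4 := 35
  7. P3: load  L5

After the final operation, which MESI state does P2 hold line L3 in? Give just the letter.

state = I

[1] P3: store L1 := 89 | P0:I, P1:I, P2:I, P3:M(89) | bus: BusRdX
[2] P0: store L4 := 79 | P0:M(79), P1:I, P2:I, P3:I | bus: BusRdX
[3] P3: store L4 := 86 | P0:I, P1:I, P2:I, P3:M(86) | bus: BusRdX,Flush
[4] P2: load  L4 | P0:I, P1:I, P2:S(86), P3:S(86) | bus: BusRd,Flush
[5] P0: store L3 := 76 | P0:M(76), P1:I, P2:I, P3:I | bus: BusRdX
[6] P1: store L4 := 35 | P0:I, P1:M(35), P2:I, P3:I | bus: BusRdX
[7] P3: load  L5 | P0:I, P1:I, P2:I, P3:E(80) | bus: BusRd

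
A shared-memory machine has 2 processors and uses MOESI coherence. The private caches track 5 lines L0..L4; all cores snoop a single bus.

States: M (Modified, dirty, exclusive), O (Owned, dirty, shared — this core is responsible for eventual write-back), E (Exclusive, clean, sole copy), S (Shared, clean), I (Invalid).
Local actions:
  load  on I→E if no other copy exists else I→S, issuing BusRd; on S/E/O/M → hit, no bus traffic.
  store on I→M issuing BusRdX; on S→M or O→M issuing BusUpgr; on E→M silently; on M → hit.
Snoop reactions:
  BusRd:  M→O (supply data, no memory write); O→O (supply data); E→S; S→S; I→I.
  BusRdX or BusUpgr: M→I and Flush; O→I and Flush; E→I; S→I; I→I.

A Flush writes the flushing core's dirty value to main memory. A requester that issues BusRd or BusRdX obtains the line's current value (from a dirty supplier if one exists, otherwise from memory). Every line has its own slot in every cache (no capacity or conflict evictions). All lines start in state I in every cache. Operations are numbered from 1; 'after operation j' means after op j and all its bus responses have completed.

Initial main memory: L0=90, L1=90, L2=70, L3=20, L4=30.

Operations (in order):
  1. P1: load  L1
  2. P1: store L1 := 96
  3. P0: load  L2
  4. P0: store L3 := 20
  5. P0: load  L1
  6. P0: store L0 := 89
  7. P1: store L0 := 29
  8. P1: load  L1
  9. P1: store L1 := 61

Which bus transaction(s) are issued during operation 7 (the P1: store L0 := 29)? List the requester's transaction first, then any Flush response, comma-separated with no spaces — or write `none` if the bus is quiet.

  op1 P1: load  L1 → I/E on L1; bus BusRd; mem=90
  op2 P1: store L1 := 96 → I/M on L1; bus (none); mem=90
  op3 P0: load  L2 → E/I on L2; bus BusRd; mem=70
  op4 P0: store L3 := 20 → M/I on L3; bus BusRdX; mem=20
  op5 P0: load  L1 → S/O on L1; bus BusRd; mem=90
  op6 P0: store L0 := 89 → M/I on L0; bus BusRdX; mem=90
  op7 P1: store L0 := 29 → I/M on L0; bus BusRdX Flush; mem=89
  op8 P1: load  L1 → S/O on L1; bus (none); mem=90
  op9 P1: store L1 := 61 → I/M on L1; bus BusUpgr; mem=90

bus = BusRdX,Flush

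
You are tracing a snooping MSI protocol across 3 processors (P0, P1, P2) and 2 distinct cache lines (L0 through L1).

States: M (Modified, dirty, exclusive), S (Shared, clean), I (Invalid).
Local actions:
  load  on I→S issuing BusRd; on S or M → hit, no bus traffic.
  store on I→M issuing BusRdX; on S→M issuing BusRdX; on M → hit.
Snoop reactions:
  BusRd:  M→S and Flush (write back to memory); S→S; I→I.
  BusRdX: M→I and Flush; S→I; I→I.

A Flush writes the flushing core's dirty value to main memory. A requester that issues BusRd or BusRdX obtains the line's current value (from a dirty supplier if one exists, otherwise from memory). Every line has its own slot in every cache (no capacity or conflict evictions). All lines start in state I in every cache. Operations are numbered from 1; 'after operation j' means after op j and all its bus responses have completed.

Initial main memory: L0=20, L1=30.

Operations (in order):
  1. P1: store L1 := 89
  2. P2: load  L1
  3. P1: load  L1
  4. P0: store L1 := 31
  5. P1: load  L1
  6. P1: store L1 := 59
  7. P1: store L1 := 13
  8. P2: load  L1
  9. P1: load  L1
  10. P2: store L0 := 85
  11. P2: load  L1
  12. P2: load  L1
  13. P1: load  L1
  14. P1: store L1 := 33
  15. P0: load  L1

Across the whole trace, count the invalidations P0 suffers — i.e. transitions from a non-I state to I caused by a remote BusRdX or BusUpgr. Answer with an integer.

invalidations = 1

  op1 P1: store L1 := 89 → I/M/I on L1; bus BusRdX; mem=30
  op2 P2: load  L1 → I/S/S on L1; bus BusRd Flush; mem=89
  op3 P1: load  L1 → I/S/S on L1; bus (none); mem=89
  op4 P0: store L1 := 31 → M/I/I on L1; bus BusRdX; mem=89
  op5 P1: load  L1 → S/S/I on L1; bus BusRd Flush; mem=31
  op6 P1: store L1 := 59 → I/M/I on L1; bus BusRdX; mem=31
  op7 P1: store L1 := 13 → I/M/I on L1; bus (none); mem=31
  op8 P2: load  L1 → I/S/S on L1; bus BusRd Flush; mem=13
  op9 P1: load  L1 → I/S/S on L1; bus (none); mem=13
  op10 P2: store L0 := 85 → I/I/M on L0; bus BusRdX; mem=20
  op11 P2: load  L1 → I/S/S on L1; bus (none); mem=13
  op12 P2: load  L1 → I/S/S on L1; bus (none); mem=13
  op13 P1: load  L1 → I/S/S on L1; bus (none); mem=13
  op14 P1: store L1 := 33 → I/M/I on L1; bus BusRdX; mem=13
  op15 P0: load  L1 → S/S/I on L1; bus BusRd Flush; mem=33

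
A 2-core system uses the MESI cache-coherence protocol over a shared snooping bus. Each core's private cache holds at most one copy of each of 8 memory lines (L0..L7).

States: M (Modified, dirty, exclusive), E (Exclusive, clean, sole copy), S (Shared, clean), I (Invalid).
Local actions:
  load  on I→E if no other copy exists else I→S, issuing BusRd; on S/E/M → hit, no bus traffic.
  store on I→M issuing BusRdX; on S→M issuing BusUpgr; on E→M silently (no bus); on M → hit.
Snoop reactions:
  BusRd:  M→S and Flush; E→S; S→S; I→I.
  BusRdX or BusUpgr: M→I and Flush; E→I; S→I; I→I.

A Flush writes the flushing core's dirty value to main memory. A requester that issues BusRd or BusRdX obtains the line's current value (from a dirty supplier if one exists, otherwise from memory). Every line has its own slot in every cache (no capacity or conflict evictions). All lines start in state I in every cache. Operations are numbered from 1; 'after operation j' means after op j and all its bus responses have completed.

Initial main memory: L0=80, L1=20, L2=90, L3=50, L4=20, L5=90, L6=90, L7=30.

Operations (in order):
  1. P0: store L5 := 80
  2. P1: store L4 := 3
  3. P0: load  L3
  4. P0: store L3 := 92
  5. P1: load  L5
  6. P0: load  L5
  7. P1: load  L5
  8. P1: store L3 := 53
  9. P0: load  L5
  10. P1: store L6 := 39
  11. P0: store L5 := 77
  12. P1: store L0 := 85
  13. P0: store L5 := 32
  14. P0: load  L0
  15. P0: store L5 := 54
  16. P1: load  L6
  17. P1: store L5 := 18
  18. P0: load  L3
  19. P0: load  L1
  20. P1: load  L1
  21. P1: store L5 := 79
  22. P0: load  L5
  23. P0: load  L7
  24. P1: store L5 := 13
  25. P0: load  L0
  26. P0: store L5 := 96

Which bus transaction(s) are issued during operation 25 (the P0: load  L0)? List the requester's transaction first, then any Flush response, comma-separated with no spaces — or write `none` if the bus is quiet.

1. P0: store L5 := 80  bus=[BusRdX]  L5: P0=M P1=I  mem[L5]=90
2. P1: store L4 := 3  bus=[BusRdX]  L4: P0=I P1=M  mem[L4]=20
3. P0: load  L3  bus=[BusRd]  L3: P0=E P1=I  mem[L3]=50
4. P0: store L3 := 92  bus=[-]  L3: P0=M P1=I  mem[L3]=50
5. P1: load  L5  bus=[BusRd,Flush]  L5: P0=S P1=S  mem[L5]=80
6. P0: load  L5  bus=[-]  L5: P0=S P1=S  mem[L5]=80
7. P1: load  L5  bus=[-]  L5: P0=S P1=S  mem[L5]=80
8. P1: store L3 := 53  bus=[BusRdX,Flush]  L3: P0=I P1=M  mem[L3]=92
9. P0: load  L5  bus=[-]  L5: P0=S P1=S  mem[L5]=80
10. P1: store L6 := 39  bus=[BusRdX]  L6: P0=I P1=M  mem[L6]=90
11. P0: store L5 := 77  bus=[BusUpgr]  L5: P0=M P1=I  mem[L5]=80
12. P1: store L0 := 85  bus=[BusRdX]  L0: P0=I P1=M  mem[L0]=80
13. P0: store L5 := 32  bus=[-]  L5: P0=M P1=I  mem[L5]=80
14. P0: load  L0  bus=[BusRd,Flush]  L0: P0=S P1=S  mem[L0]=85
15. P0: store L5 := 54  bus=[-]  L5: P0=M P1=I  mem[L5]=80
16. P1: load  L6  bus=[-]  L6: P0=I P1=M  mem[L6]=90
17. P1: store L5 := 18  bus=[BusRdX,Flush]  L5: P0=I P1=M  mem[L5]=54
18. P0: load  L3  bus=[BusRd,Flush]  L3: P0=S P1=S  mem[L3]=53
19. P0: load  L1  bus=[BusRd]  L1: P0=E P1=I  mem[L1]=20
20. P1: load  L1  bus=[BusRd]  L1: P0=S P1=S  mem[L1]=20
21. P1: store L5 := 79  bus=[-]  L5: P0=I P1=M  mem[L5]=54
22. P0: load  L5  bus=[BusRd,Flush]  L5: P0=S P1=S  mem[L5]=79
23. P0: load  L7  bus=[BusRd]  L7: P0=E P1=I  mem[L7]=30
24. P1: store L5 := 13  bus=[BusUpgr]  L5: P0=I P1=M  mem[L5]=79
25. P0: load  L0  bus=[-]  L0: P0=S P1=S  mem[L0]=85
26. P0: store L5 := 96  bus=[BusRdX,Flush]  L5: P0=M P1=I  mem[L5]=13

bus = none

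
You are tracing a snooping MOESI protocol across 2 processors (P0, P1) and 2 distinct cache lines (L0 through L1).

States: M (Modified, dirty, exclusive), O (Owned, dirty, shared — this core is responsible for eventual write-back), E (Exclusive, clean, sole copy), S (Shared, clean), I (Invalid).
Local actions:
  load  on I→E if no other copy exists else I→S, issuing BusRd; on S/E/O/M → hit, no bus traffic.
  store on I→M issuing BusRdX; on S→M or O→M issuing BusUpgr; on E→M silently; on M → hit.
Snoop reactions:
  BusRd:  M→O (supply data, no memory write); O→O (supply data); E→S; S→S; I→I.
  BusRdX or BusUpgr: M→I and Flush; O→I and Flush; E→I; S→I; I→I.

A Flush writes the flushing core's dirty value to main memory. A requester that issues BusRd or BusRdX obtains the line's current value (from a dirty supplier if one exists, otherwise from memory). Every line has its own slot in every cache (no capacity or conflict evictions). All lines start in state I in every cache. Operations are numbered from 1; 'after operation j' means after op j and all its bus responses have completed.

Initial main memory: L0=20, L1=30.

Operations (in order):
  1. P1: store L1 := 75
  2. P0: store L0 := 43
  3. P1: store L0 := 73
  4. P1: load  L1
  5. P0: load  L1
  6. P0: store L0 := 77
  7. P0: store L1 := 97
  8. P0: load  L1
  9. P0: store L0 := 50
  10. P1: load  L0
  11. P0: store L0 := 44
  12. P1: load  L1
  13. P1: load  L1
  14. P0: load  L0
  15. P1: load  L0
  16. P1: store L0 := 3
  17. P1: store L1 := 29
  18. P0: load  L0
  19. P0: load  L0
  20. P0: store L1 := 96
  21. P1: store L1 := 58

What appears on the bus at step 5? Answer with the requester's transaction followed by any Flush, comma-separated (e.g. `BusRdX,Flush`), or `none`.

step 1: P1: store L1 := 75  ⟶  IM  (L1)  txn=BusRdX  M[L1]=30
step 2: P0: store L0 := 43  ⟶  MI  (L0)  txn=BusRdX  M[L0]=20
step 3: P1: store L0 := 73  ⟶  IM  (L0)  txn=BusRdX+Flush  M[L0]=43
step 4: P1: load  L1  ⟶  IM  (L1)  txn=∅  M[L1]=30
step 5: P0: load  L1  ⟶  SO  (L1)  txn=BusRd  M[L1]=30
step 6: P0: store L0 := 77  ⟶  MI  (L0)  txn=BusRdX+Flush  M[L0]=73
step 7: P0: store L1 := 97  ⟶  MI  (L1)  txn=BusUpgr+Flush  M[L1]=75
step 8: P0: load  L1  ⟶  MI  (L1)  txn=∅  M[L1]=75
step 9: P0: store L0 := 50  ⟶  MI  (L0)  txn=∅  M[L0]=73
step 10: P1: load  L0  ⟶  OS  (L0)  txn=BusRd  M[L0]=73
step 11: P0: store L0 := 44  ⟶  MI  (L0)  txn=BusUpgr  M[L0]=73
step 12: P1: load  L1  ⟶  OS  (L1)  txn=BusRd  M[L1]=75
step 13: P1: load  L1  ⟶  OS  (L1)  txn=∅  M[L1]=75
step 14: P0: load  L0  ⟶  MI  (L0)  txn=∅  M[L0]=73
step 15: P1: load  L0  ⟶  OS  (L0)  txn=BusRd  M[L0]=73
step 16: P1: store L0 := 3  ⟶  IM  (L0)  txn=BusUpgr+Flush  M[L0]=44
step 17: P1: store L1 := 29  ⟶  IM  (L1)  txn=BusUpgr+Flush  M[L1]=97
step 18: P0: load  L0  ⟶  SO  (L0)  txn=BusRd  M[L0]=44
step 19: P0: load  L0  ⟶  SO  (L0)  txn=∅  M[L0]=44
step 20: P0: store L1 := 96  ⟶  MI  (L1)  txn=BusRdX+Flush  M[L1]=29
step 21: P1: store L1 := 58  ⟶  IM  (L1)  txn=BusRdX+Flush  M[L1]=96

bus = BusRd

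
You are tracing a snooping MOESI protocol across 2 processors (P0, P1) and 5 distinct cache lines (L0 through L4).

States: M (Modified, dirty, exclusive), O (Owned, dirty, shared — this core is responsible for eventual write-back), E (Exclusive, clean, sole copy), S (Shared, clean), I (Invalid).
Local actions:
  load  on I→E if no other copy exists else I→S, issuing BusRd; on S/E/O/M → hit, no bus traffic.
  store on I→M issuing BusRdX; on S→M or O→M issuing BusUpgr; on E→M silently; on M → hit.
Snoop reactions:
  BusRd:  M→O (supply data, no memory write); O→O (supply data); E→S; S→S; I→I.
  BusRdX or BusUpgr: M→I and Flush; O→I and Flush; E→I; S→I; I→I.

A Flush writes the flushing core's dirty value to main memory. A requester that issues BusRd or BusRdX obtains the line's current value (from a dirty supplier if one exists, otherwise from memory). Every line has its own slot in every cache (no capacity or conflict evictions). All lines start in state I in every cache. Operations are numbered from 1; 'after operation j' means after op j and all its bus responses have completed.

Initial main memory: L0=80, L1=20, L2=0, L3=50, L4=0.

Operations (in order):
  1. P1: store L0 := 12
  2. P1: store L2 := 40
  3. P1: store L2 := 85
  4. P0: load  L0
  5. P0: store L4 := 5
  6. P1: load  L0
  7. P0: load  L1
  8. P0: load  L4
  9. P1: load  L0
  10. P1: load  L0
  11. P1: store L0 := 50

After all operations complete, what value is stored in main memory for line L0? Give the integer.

  op1 P1: store L0 := 12 → I/M on L0; bus BusRdX; mem=80
  op2 P1: store L2 := 40 → I/M on L2; bus BusRdX; mem=0
  op3 P1: store L2 := 85 → I/M on L2; bus (none); mem=0
  op4 P0: load  L0 → S/O on L0; bus BusRd; mem=80
  op5 P0: store L4 := 5 → M/I on L4; bus BusRdX; mem=0
  op6 P1: load  L0 → S/O on L0; bus (none); mem=80
  op7 P0: load  L1 → E/I on L1; bus BusRd; mem=20
  op8 P0: load  L4 → M/I on L4; bus (none); mem=0
  op9 P1: load  L0 → S/O on L0; bus (none); mem=80
  op10 P1: load  L0 → S/O on L0; bus (none); mem=80
  op11 P1: store L0 := 50 → I/M on L0; bus BusUpgr; mem=80

memory[L0] = 80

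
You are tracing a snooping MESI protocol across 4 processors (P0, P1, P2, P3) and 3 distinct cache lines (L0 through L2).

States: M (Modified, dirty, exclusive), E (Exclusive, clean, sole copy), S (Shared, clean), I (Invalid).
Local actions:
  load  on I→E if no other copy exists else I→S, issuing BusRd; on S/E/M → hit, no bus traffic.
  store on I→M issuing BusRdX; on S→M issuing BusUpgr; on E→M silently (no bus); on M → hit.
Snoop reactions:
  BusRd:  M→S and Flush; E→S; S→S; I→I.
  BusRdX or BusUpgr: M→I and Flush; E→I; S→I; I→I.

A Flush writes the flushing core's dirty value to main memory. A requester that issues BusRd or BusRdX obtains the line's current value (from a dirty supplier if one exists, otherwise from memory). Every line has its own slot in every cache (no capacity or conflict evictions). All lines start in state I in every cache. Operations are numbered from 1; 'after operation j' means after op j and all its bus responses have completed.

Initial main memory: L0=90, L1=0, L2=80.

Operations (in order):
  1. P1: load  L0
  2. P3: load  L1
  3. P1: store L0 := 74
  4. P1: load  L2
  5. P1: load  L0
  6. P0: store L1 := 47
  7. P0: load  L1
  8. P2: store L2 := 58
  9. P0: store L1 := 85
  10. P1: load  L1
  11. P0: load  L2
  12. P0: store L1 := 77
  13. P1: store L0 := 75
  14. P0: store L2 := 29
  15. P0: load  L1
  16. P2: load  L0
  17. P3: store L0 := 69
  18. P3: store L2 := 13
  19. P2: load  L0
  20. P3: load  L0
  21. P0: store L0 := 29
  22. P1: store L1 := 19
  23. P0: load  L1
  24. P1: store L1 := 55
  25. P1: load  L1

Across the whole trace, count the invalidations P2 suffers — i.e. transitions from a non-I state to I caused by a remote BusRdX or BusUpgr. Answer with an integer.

  op1 P1: load  L0 → I/E/I/I on L0; bus BusRd; mem=90
  op2 P3: load  L1 → I/I/I/E on L1; bus BusRd; mem=0
  op3 P1: store L0 := 74 → I/M/I/I on L0; bus (none); mem=90
  op4 P1: load  L2 → I/E/I/I on L2; bus BusRd; mem=80
  op5 P1: load  L0 → I/M/I/I on L0; bus (none); mem=90
  op6 P0: store L1 := 47 → M/I/I/I on L1; bus BusRdX; mem=0
  op7 P0: load  L1 → M/I/I/I on L1; bus (none); mem=0
  op8 P2: store L2 := 58 → I/I/M/I on L2; bus BusRdX; mem=80
  op9 P0: store L1 := 85 → M/I/I/I on L1; bus (none); mem=0
  op10 P1: load  L1 → S/S/I/I on L1; bus BusRd Flush; mem=85
  op11 P0: load  L2 → S/I/S/I on L2; bus BusRd Flush; mem=58
  op12 P0: store L1 := 77 → M/I/I/I on L1; bus BusUpgr; mem=85
  op13 P1: store L0 := 75 → I/M/I/I on L0; bus (none); mem=90
  op14 P0: store L2 := 29 → M/I/I/I on L2; bus BusUpgr; mem=58
  op15 P0: load  L1 → M/I/I/I on L1; bus (none); mem=85
  op16 P2: load  L0 → I/S/S/I on L0; bus BusRd Flush; mem=75
  op17 P3: store L0 := 69 → I/I/I/M on L0; bus BusRdX; mem=75
  op18 P3: store L2 := 13 → I/I/I/M on L2; bus BusRdX Flush; mem=29
  op19 P2: load  L0 → I/I/S/S on L0; bus BusRd Flush; mem=69
  op20 P3: load  L0 → I/I/S/S on L0; bus (none); mem=69
  op21 P0: store L0 := 29 → M/I/I/I on L0; bus BusRdX; mem=69
  op22 P1: store L1 := 19 → I/M/I/I on L1; bus BusRdX Flush; mem=77
  op23 P0: load  L1 → S/S/I/I on L1; bus BusRd Flush; mem=19
  op24 P1: store L1 := 55 → I/M/I/I on L1; bus BusUpgr; mem=19
  op25 P1: load  L1 → I/M/I/I on L1; bus (none); mem=19

invalidations = 3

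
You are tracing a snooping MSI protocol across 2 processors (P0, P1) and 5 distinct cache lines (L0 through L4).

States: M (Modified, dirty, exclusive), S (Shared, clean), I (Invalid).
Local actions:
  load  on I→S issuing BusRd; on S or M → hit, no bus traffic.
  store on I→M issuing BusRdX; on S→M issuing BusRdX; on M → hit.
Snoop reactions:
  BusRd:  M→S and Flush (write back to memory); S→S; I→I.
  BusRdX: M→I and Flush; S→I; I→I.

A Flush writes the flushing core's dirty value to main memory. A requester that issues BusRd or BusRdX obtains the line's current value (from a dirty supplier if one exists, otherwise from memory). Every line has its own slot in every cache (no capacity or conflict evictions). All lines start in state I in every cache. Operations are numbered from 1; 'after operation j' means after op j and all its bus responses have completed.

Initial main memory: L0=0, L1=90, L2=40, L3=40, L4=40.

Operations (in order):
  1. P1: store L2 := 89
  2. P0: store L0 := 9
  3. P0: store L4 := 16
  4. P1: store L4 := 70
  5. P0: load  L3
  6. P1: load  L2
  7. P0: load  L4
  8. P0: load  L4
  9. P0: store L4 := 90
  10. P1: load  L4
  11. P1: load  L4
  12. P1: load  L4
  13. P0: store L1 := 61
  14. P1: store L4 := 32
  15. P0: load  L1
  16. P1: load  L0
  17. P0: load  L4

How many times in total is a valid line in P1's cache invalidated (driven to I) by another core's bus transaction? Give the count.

invalidations = 1

[1] P1: store L2 := 89 | P0:I, P1:M(89) | bus: BusRdX
[2] P0: store L0 := 9 | P0:M(9), P1:I | bus: BusRdX
[3] P0: store L4 := 16 | P0:M(16), P1:I | bus: BusRdX
[4] P1: store L4 := 70 | P0:I, P1:M(70) | bus: BusRdX,Flush
[5] P0: load  L3 | P0:S(40), P1:I | bus: BusRd
[6] P1: load  L2 | P0:I, P1:M(89) | bus: none
[7] P0: load  L4 | P0:S(70), P1:S(70) | bus: BusRd,Flush
[8] P0: load  L4 | P0:S(70), P1:S(70) | bus: none
[9] P0: store L4 := 90 | P0:M(90), P1:I | bus: BusRdX
[10] P1: load  L4 | P0:S(90), P1:S(90) | bus: BusRd,Flush
[11] P1: load  L4 | P0:S(90), P1:S(90) | bus: none
[12] P1: load  L4 | P0:S(90), P1:S(90) | bus: none
[13] P0: store L1 := 61 | P0:M(61), P1:I | bus: BusRdX
[14] P1: store L4 := 32 | P0:I, P1:M(32) | bus: BusRdX
[15] P0: load  L1 | P0:M(61), P1:I | bus: none
[16] P1: load  L0 | P0:S(9), P1:S(9) | bus: BusRd,Flush
[17] P0: load  L4 | P0:S(32), P1:S(32) | bus: BusRd,Flush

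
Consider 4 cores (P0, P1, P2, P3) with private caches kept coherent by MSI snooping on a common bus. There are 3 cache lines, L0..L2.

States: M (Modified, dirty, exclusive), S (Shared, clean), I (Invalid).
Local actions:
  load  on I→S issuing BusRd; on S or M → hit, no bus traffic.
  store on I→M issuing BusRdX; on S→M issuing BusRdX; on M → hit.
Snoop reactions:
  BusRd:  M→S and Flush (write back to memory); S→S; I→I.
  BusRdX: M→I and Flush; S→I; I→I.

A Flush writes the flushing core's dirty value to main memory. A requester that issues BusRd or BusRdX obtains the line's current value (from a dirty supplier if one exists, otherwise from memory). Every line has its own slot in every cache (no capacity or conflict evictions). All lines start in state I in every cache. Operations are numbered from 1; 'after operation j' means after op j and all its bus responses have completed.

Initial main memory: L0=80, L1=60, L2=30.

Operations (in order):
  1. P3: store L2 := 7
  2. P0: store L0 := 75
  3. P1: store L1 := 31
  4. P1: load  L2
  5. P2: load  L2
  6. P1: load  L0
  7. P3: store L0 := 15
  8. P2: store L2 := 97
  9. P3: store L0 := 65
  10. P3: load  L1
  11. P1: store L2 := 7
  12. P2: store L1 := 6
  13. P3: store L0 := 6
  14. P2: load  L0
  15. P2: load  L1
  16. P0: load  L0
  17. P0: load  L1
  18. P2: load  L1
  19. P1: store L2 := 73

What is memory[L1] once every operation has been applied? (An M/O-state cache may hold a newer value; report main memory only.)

memory[L1] = 6

1. P3: store L2 := 7  bus=[BusRdX]  L2: P0=I P1=I P2=I P3=M  mem[L2]=30
2. P0: store L0 := 75  bus=[BusRdX]  L0: P0=M P1=I P2=I P3=I  mem[L0]=80
3. P1: store L1 := 31  bus=[BusRdX]  L1: P0=I P1=M P2=I P3=I  mem[L1]=60
4. P1: load  L2  bus=[BusRd,Flush]  L2: P0=I P1=S P2=I P3=S  mem[L2]=7
5. P2: load  L2  bus=[BusRd]  L2: P0=I P1=S P2=S P3=S  mem[L2]=7
6. P1: load  L0  bus=[BusRd,Flush]  L0: P0=S P1=S P2=I P3=I  mem[L0]=75
7. P3: store L0 := 15  bus=[BusRdX]  L0: P0=I P1=I P2=I P3=M  mem[L0]=75
8. P2: store L2 := 97  bus=[BusRdX]  L2: P0=I P1=I P2=M P3=I  mem[L2]=7
9. P3: store L0 := 65  bus=[-]  L0: P0=I P1=I P2=I P3=M  mem[L0]=75
10. P3: load  L1  bus=[BusRd,Flush]  L1: P0=I P1=S P2=I P3=S  mem[L1]=31
11. P1: store L2 := 7  bus=[BusRdX,Flush]  L2: P0=I P1=M P2=I P3=I  mem[L2]=97
12. P2: store L1 := 6  bus=[BusRdX]  L1: P0=I P1=I P2=M P3=I  mem[L1]=31
13. P3: store L0 := 6  bus=[-]  L0: P0=I P1=I P2=I P3=M  mem[L0]=75
14. P2: load  L0  bus=[BusRd,Flush]  L0: P0=I P1=I P2=S P3=S  mem[L0]=6
15. P2: load  L1  bus=[-]  L1: P0=I P1=I P2=M P3=I  mem[L1]=31
16. P0: load  L0  bus=[BusRd]  L0: P0=S P1=I P2=S P3=S  mem[L0]=6
17. P0: load  L1  bus=[BusRd,Flush]  L1: P0=S P1=I P2=S P3=I  mem[L1]=6
18. P2: load  L1  bus=[-]  L1: P0=S P1=I P2=S P3=I  mem[L1]=6
19. P1: store L2 := 73  bus=[-]  L2: P0=I P1=M P2=I P3=I  mem[L2]=97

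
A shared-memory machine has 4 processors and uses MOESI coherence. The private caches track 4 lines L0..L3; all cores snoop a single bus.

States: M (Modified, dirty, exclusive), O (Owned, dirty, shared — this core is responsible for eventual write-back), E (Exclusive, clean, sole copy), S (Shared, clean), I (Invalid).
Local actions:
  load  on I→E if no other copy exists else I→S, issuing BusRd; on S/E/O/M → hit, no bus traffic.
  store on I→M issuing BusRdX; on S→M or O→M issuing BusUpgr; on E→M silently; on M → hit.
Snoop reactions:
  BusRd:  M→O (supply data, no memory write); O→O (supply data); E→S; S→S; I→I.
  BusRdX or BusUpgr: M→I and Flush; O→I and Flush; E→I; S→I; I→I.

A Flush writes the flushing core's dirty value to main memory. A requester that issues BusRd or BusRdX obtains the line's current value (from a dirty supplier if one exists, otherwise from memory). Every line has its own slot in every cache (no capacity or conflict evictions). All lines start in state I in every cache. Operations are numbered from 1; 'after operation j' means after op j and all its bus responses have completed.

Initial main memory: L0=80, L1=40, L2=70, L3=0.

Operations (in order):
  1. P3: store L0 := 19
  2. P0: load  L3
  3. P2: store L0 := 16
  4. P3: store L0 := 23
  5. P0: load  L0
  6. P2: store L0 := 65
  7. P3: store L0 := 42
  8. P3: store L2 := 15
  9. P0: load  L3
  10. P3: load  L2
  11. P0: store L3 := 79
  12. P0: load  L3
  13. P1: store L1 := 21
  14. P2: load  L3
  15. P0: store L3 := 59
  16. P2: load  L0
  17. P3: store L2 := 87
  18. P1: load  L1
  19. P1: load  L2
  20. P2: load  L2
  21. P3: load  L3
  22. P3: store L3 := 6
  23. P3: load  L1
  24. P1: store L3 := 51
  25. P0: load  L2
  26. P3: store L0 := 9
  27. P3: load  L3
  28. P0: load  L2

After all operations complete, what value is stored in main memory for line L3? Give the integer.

  op1 P3: store L0 := 19 → I/I/I/M on L0; bus BusRdX; mem=80
  op2 P0: load  L3 → E/I/I/I on L3; bus BusRd; mem=0
  op3 P2: store L0 := 16 → I/I/M/I on L0; bus BusRdX Flush; mem=19
  op4 P3: store L0 := 23 → I/I/I/M on L0; bus BusRdX Flush; mem=16
  op5 P0: load  L0 → S/I/I/O on L0; bus BusRd; mem=16
  op6 P2: store L0 := 65 → I/I/M/I on L0; bus BusRdX Flush; mem=23
  op7 P3: store L0 := 42 → I/I/I/M on L0; bus BusRdX Flush; mem=65
  op8 P3: store L2 := 15 → I/I/I/M on L2; bus BusRdX; mem=70
  op9 P0: load  L3 → E/I/I/I on L3; bus (none); mem=0
  op10 P3: load  L2 → I/I/I/M on L2; bus (none); mem=70
  op11 P0: store L3 := 79 → M/I/I/I on L3; bus (none); mem=0
  op12 P0: load  L3 → M/I/I/I on L3; bus (none); mem=0
  op13 P1: store L1 := 21 → I/M/I/I on L1; bus BusRdX; mem=40
  op14 P2: load  L3 → O/I/S/I on L3; bus BusRd; mem=0
  op15 P0: store L3 := 59 → M/I/I/I on L3; bus BusUpgr; mem=0
  op16 P2: load  L0 → I/I/S/O on L0; bus BusRd; mem=65
  op17 P3: store L2 := 87 → I/I/I/M on L2; bus (none); mem=70
  op18 P1: load  L1 → I/M/I/I on L1; bus (none); mem=40
  op19 P1: load  L2 → I/S/I/O on L2; bus BusRd; mem=70
  op20 P2: load  L2 → I/S/S/O on L2; bus BusRd; mem=70
  op21 P3: load  L3 → O/I/I/S on L3; bus BusRd; mem=0
  op22 P3: store L3 := 6 → I/I/I/M on L3; bus BusUpgr Flush; mem=59
  op23 P3: load  L1 → I/O/I/S on L1; bus BusRd; mem=40
  op24 P1: store L3 := 51 → I/M/I/I on L3; bus BusRdX Flush; mem=6
  op25 P0: load  L2 → S/S/S/O on L2; bus BusRd; mem=70
  op26 P3: store L0 := 9 → I/I/I/M on L0; bus BusUpgr; mem=65
  op27 P3: load  L3 → I/O/I/S on L3; bus BusRd; mem=6
  op28 P0: load  L2 → S/S/S/O on L2; bus (none); mem=70

memory[L3] = 6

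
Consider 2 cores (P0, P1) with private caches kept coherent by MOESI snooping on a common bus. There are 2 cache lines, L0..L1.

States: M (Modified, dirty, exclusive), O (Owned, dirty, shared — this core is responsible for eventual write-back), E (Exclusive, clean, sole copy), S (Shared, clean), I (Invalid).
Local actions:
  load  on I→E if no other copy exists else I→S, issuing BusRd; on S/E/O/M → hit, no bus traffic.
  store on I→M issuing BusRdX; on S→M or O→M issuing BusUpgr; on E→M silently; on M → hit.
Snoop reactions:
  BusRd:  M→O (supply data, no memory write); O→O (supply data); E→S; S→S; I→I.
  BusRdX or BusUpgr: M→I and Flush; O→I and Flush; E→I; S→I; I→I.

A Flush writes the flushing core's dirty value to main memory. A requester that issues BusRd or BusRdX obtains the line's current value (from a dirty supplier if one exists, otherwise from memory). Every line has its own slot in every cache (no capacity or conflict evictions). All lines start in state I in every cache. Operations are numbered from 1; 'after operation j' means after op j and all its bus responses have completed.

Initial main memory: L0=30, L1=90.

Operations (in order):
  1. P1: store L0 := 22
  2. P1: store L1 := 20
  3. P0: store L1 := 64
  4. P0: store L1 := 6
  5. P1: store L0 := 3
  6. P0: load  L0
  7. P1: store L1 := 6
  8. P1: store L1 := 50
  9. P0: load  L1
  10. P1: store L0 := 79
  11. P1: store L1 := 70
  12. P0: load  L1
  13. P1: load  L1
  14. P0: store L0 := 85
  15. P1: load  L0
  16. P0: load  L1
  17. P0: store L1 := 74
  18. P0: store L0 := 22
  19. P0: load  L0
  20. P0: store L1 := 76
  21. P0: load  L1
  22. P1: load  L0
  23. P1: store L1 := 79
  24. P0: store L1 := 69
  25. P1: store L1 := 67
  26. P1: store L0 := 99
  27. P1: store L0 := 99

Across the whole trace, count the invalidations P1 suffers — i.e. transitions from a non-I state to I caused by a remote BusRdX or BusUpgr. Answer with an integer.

1. P1: store L0 := 22  bus=[BusRdX]  L0: P0=I P1=M  mem[L0]=30
2. P1: store L1 := 20  bus=[BusRdX]  L1: P0=I P1=M  mem[L1]=90
3. P0: store L1 := 64  bus=[BusRdX,Flush]  L1: P0=M P1=I  mem[L1]=20
4. P0: store L1 := 6  bus=[-]  L1: P0=M P1=I  mem[L1]=20
5. P1: store L0 := 3  bus=[-]  L0: P0=I P1=M  mem[L0]=30
6. P0: load  L0  bus=[BusRd]  L0: P0=S P1=O  mem[L0]=30
7. P1: store L1 := 6  bus=[BusRdX,Flush]  L1: P0=I P1=M  mem[L1]=6
8. P1: store L1 := 50  bus=[-]  L1: P0=I P1=M  mem[L1]=6
9. P0: load  L1  bus=[BusRd]  L1: P0=S P1=O  mem[L1]=6
10. P1: store L0 := 79  bus=[BusUpgr]  L0: P0=I P1=M  mem[L0]=30
11. P1: store L1 := 70  bus=[BusUpgr]  L1: P0=I P1=M  mem[L1]=6
12. P0: load  L1  bus=[BusRd]  L1: P0=S P1=O  mem[L1]=6
13. P1: load  L1  bus=[-]  L1: P0=S P1=O  mem[L1]=6
14. P0: store L0 := 85  bus=[BusRdX,Flush]  L0: P0=M P1=I  mem[L0]=79
15. P1: load  L0  bus=[BusRd]  L0: P0=O P1=S  mem[L0]=79
16. P0: load  L1  bus=[-]  L1: P0=S P1=O  mem[L1]=6
17. P0: store L1 := 74  bus=[BusUpgr,Flush]  L1: P0=M P1=I  mem[L1]=70
18. P0: store L0 := 22  bus=[BusUpgr]  L0: P0=M P1=I  mem[L0]=79
19. P0: load  L0  bus=[-]  L0: P0=M P1=I  mem[L0]=79
20. P0: store L1 := 76  bus=[-]  L1: P0=M P1=I  mem[L1]=70
21. P0: load  L1  bus=[-]  L1: P0=M P1=I  mem[L1]=70
22. P1: load  L0  bus=[BusRd]  L0: P0=O P1=S  mem[L0]=79
23. P1: store L1 := 79  bus=[BusRdX,Flush]  L1: P0=I P1=M  mem[L1]=76
24. P0: store L1 := 69  bus=[BusRdX,Flush]  L1: P0=M P1=I  mem[L1]=79
25. P1: store L1 := 67  bus=[BusRdX,Flush]  L1: P0=I P1=M  mem[L1]=69
26. P1: store L0 := 99  bus=[BusUpgr,Flush]  L0: P0=I P1=M  mem[L0]=22
27. P1: store L0 := 99  bus=[-]  L0: P0=I P1=M  mem[L0]=22

invalidations = 5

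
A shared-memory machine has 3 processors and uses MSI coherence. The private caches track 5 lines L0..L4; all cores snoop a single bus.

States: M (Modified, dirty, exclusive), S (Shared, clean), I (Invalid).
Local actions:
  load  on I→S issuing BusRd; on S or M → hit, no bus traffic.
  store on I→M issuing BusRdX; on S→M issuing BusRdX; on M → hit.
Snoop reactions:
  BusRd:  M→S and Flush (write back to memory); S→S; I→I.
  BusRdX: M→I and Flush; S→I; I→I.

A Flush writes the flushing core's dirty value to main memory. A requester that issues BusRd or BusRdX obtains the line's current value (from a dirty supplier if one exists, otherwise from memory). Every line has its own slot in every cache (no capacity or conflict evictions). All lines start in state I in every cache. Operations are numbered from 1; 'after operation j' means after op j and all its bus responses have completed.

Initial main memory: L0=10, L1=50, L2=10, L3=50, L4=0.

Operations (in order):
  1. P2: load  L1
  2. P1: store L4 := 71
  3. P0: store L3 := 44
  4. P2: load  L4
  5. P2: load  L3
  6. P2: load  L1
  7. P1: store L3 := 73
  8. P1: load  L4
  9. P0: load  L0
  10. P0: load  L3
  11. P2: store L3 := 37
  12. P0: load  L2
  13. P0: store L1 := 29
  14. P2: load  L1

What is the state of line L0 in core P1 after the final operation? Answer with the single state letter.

1. P2: load  L1  bus=[BusRd]  L1: P0=I P1=I P2=S  mem[L1]=50
2. P1: store L4 := 71  bus=[BusRdX]  L4: P0=I P1=M P2=I  mem[L4]=0
3. P0: store L3 := 44  bus=[BusRdX]  L3: P0=M P1=I P2=I  mem[L3]=50
4. P2: load  L4  bus=[BusRd,Flush]  L4: P0=I P1=S P2=S  mem[L4]=71
5. P2: load  L3  bus=[BusRd,Flush]  L3: P0=S P1=I P2=S  mem[L3]=44
6. P2: load  L1  bus=[-]  L1: P0=I P1=I P2=S  mem[L1]=50
7. P1: store L3 := 73  bus=[BusRdX]  L3: P0=I P1=M P2=I  mem[L3]=44
8. P1: load  L4  bus=[-]  L4: P0=I P1=S P2=S  mem[L4]=71
9. P0: load  L0  bus=[BusRd]  L0: P0=S P1=I P2=I  mem[L0]=10
10. P0: load  L3  bus=[BusRd,Flush]  L3: P0=S P1=S P2=I  mem[L3]=73
11. P2: store L3 := 37  bus=[BusRdX]  L3: P0=I P1=I P2=M  mem[L3]=73
12. P0: load  L2  bus=[BusRd]  L2: P0=S P1=I P2=I  mem[L2]=10
13. P0: store L1 := 29  bus=[BusRdX]  L1: P0=M P1=I P2=I  mem[L1]=50
14. P2: load  L1  bus=[BusRd,Flush]  L1: P0=S P1=I P2=S  mem[L1]=29

state = I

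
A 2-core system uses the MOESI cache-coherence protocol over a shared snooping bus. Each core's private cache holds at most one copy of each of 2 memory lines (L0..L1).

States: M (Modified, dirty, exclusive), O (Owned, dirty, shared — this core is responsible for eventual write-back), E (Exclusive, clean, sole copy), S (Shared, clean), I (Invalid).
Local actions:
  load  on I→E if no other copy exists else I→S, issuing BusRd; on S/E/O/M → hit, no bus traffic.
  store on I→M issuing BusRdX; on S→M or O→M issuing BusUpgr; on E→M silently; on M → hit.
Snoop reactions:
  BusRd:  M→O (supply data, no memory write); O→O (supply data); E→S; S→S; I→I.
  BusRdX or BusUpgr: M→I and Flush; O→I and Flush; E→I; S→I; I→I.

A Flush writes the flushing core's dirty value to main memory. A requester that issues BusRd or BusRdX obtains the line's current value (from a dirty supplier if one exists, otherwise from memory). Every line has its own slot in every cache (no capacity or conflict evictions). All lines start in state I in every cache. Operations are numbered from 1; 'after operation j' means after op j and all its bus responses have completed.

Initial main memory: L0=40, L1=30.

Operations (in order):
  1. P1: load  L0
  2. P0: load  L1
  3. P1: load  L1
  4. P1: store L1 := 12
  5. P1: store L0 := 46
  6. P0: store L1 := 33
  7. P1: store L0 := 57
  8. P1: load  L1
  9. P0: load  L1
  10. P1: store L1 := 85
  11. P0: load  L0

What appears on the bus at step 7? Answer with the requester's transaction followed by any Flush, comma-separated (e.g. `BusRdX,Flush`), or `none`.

step 1: P1: load  L0  ⟶  IE  (L0)  txn=BusRd  M[L0]=40
step 2: P0: load  L1  ⟶  EI  (L1)  txn=BusRd  M[L1]=30
step 3: P1: load  L1  ⟶  SS  (L1)  txn=BusRd  M[L1]=30
step 4: P1: store L1 := 12  ⟶  IM  (L1)  txn=BusUpgr  M[L1]=30
step 5: P1: store L0 := 46  ⟶  IM  (L0)  txn=∅  M[L0]=40
step 6: P0: store L1 := 33  ⟶  MI  (L1)  txn=BusRdX+Flush  M[L1]=12
step 7: P1: store L0 := 57  ⟶  IM  (L0)  txn=∅  M[L0]=40
step 8: P1: load  L1  ⟶  OS  (L1)  txn=BusRd  M[L1]=12
step 9: P0: load  L1  ⟶  OS  (L1)  txn=∅  M[L1]=12
step 10: P1: store L1 := 85  ⟶  IM  (L1)  txn=BusUpgr+Flush  M[L1]=33
step 11: P0: load  L0  ⟶  SO  (L0)  txn=BusRd  M[L0]=40

bus = none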